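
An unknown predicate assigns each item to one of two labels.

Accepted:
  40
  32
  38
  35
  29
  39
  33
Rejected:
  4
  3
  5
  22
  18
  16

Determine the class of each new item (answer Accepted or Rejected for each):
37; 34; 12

Accepted, Accepted, Rejected

The common property of the 'Accepted' items is: at least 29. No 'Rejected' item has it.
37: 37 ≥ 29 — checks out, so Accepted. 34: 34 ≥ 29 — checks out, so Accepted. 12: 12 < 29 — doesn't match, so Rejected.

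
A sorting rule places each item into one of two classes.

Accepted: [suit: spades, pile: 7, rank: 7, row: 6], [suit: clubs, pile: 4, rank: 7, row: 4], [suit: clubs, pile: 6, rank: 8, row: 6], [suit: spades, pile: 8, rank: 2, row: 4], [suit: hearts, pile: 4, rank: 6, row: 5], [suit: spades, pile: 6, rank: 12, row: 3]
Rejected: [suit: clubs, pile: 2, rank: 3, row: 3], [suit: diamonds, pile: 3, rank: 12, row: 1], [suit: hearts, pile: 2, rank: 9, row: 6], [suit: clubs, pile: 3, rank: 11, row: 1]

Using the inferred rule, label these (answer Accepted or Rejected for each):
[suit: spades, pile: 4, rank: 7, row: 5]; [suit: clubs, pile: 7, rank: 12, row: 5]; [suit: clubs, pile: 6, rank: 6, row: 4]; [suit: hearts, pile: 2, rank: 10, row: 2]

Accepted, Accepted, Accepted, Rejected

'Accepted' ⟺ pile ≥ 4.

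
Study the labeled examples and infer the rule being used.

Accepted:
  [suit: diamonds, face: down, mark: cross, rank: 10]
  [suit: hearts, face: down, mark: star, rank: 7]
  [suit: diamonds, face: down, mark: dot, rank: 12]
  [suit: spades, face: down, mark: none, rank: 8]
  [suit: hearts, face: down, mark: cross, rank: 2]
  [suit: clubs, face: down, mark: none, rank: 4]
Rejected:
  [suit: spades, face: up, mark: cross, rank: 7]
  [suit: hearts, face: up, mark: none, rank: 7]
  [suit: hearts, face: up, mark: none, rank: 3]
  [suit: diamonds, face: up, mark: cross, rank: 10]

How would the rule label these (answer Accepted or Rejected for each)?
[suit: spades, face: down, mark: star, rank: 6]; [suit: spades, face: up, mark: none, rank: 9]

The classifier is using: face is down.

Accepted, Rejected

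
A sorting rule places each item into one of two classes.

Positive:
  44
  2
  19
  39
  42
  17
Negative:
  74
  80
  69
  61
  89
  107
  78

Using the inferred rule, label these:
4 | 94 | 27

The simplest hypothesis consistent with all the labels is: at most 44.
4: Positive (4 ≤ 44). 94: Negative (94 > 44). 27: Positive (27 ≤ 44).

Positive, Negative, Positive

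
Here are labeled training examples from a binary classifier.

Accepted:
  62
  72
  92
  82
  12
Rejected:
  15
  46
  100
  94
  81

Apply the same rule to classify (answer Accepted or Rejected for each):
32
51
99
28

Accepted, Rejected, Rejected, Rejected

The simplest hypothesis consistent with all the labels is: ends in digit 2.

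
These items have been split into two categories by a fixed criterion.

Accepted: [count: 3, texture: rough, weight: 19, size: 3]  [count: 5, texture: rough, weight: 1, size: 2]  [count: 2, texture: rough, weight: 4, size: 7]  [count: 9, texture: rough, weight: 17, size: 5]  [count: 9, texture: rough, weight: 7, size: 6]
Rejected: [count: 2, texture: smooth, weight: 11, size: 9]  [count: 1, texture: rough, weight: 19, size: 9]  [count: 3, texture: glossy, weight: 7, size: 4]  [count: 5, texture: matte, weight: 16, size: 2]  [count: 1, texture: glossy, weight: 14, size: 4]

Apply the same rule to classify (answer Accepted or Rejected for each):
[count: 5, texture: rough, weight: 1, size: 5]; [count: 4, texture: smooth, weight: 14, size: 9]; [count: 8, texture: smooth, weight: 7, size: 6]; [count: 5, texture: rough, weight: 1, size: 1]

A rule that fits every label: texture is rough AND size ≤ 7 — true of each 'Accepted' example, false of each 'Rejected' one.
Accepted: [count: 5, texture: rough, weight: 1, size: 5], since texture is rough, size = 5. Rejected: [count: 4, texture: smooth, weight: 14, size: 9], since texture is smooth, size = 9. Rejected: [count: 8, texture: smooth, weight: 7, size: 6], since texture is smooth, size = 6. Accepted: [count: 5, texture: rough, weight: 1, size: 1], since texture is rough, size = 1.

Accepted, Rejected, Rejected, Accepted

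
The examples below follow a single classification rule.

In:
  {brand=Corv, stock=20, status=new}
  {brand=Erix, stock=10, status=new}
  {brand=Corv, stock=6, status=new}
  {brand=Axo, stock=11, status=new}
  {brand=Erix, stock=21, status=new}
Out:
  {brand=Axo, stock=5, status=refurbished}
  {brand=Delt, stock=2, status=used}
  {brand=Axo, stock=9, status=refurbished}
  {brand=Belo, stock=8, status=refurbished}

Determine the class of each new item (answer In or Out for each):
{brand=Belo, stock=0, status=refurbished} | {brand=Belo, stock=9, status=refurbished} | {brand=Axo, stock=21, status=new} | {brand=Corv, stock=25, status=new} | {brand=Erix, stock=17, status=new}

'In' ⟺ status is new.
{brand=Belo, stock=0, status=refurbished} → status is refurbished → Out.
{brand=Belo, stock=9, status=refurbished} → status is refurbished → Out.
{brand=Axo, stock=21, status=new} → status is new → In.
{brand=Corv, stock=25, status=new} → status is new → In.
{brand=Erix, stock=17, status=new} → status is new → In.

Out, Out, In, In, In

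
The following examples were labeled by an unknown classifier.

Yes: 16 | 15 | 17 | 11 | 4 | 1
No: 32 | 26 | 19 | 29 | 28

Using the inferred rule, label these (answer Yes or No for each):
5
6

Every 'Yes' example satisfies: at most 17. None of the 'No' examples do.

Yes, Yes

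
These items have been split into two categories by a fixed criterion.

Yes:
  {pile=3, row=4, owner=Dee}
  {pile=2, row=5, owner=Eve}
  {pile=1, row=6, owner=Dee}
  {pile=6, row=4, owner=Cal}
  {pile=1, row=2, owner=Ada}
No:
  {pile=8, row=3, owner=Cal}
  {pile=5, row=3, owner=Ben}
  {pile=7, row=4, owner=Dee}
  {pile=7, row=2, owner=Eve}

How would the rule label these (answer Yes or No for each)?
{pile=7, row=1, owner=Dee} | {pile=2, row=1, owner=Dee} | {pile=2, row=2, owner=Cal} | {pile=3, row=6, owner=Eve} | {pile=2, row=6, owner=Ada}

No, Yes, Yes, Yes, Yes

'Yes' ⟺ pile ≤ 3 OR pile = 6.
{pile=7, row=1, owner=Dee}: pile = 7, fails the rule → No. {pile=2, row=1, owner=Dee}: pile = 2, qualifies → Yes. {pile=2, row=2, owner=Cal}: pile = 2, qualifies → Yes. {pile=3, row=6, owner=Eve}: pile = 3, qualifies → Yes. {pile=2, row=6, owner=Ada}: pile = 2, qualifies → Yes.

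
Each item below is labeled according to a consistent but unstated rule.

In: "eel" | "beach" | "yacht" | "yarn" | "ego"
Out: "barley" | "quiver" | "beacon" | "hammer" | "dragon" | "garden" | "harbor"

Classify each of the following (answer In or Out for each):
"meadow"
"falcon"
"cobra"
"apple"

Out, Out, In, In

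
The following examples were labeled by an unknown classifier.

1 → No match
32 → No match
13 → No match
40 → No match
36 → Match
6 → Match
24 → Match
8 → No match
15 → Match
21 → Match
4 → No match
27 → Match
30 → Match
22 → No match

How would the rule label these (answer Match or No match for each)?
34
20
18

No match, No match, Match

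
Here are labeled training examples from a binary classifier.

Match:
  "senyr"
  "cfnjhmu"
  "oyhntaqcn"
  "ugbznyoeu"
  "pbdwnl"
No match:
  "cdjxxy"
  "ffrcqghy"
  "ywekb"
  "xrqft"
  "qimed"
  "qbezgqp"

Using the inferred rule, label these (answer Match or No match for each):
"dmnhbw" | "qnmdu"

Match, Match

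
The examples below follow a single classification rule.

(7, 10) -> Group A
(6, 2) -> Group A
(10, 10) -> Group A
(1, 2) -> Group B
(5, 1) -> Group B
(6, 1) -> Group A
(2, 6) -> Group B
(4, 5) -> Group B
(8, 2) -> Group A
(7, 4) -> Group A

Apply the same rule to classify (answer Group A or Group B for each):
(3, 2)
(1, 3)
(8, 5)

The pattern is that an item is 'Group A' exactly when: first ≥ 6.
Group B: (3, 2), since first 3. Group B: (1, 3), since first 1. Group A: (8, 5), since first 8.

Group B, Group B, Group A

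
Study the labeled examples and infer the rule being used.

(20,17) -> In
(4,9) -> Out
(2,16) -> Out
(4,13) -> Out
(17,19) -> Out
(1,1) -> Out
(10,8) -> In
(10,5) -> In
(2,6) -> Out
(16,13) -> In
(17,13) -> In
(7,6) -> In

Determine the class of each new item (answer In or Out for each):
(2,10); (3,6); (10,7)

The simplest hypothesis consistent with all the labels is: first > second.

Out, Out, In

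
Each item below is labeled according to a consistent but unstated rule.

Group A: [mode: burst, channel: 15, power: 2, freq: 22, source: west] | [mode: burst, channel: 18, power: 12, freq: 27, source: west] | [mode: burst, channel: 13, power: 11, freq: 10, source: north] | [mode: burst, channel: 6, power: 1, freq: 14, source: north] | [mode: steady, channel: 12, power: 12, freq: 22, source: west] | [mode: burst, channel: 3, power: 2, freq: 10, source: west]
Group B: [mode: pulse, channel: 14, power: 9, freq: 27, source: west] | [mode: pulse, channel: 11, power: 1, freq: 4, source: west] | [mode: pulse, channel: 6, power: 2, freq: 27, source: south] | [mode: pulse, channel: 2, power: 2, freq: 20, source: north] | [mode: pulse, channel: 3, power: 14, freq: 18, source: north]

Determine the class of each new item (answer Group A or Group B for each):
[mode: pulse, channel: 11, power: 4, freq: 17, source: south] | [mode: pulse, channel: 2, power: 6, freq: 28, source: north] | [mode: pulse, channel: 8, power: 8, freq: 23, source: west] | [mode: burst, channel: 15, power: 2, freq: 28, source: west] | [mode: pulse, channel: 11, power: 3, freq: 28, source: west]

Group B, Group B, Group B, Group A, Group B

Every 'Group A' example satisfies: mode is not pulse. None of the 'Group B' examples do.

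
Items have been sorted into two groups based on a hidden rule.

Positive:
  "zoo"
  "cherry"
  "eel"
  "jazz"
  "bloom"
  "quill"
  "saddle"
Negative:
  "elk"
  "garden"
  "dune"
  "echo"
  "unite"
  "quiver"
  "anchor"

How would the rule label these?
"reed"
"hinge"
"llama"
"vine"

A rule that fits every label: has a double letter — true of each 'Positive' example, false of each 'Negative' one.
"reed": Positive ('ee' doubled).
"hinge": Negative (no doubled letter).
"llama": Positive ('ll' doubled).
"vine": Negative (no doubled letter).

Positive, Negative, Positive, Negative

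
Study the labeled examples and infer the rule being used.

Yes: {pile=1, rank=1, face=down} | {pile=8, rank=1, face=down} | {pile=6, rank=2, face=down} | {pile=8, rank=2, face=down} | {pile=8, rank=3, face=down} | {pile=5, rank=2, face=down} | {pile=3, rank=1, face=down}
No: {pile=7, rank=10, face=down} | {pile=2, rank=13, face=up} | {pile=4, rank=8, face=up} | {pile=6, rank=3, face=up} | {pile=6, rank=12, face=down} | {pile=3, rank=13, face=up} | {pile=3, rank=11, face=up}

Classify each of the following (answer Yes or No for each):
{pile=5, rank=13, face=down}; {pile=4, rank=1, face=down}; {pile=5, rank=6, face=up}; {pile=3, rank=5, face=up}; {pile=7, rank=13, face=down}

No, Yes, No, No, No

The rule appears to be: face is down AND rank ≤ 3.
No: {pile=5, rank=13, face=down}, since face is down, rank = 13. Yes: {pile=4, rank=1, face=down}, since face is down, rank = 1. No: {pile=5, rank=6, face=up}, since face is up, rank = 6. No: {pile=3, rank=5, face=up}, since face is up, rank = 5. No: {pile=7, rank=13, face=down}, since face is down, rank = 13.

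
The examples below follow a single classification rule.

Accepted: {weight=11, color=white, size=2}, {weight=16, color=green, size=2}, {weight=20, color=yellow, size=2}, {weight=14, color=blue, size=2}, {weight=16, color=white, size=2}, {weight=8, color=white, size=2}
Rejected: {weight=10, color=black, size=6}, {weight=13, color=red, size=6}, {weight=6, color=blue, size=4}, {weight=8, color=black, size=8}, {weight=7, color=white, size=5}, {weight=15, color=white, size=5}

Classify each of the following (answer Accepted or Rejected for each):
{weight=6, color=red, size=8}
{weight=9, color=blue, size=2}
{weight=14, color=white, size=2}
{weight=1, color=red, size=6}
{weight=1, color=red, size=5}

Rejected, Accepted, Accepted, Rejected, Rejected

Every 'Accepted' example satisfies: size = 2. None of the 'Rejected' examples do.
{weight=6, color=red, size=8} — size = 8, hence Rejected. {weight=9, color=blue, size=2} — size = 2, hence Accepted. {weight=14, color=white, size=2} — size = 2, hence Accepted. {weight=1, color=red, size=6} — size = 6, hence Rejected. {weight=1, color=red, size=5} — size = 5, hence Rejected.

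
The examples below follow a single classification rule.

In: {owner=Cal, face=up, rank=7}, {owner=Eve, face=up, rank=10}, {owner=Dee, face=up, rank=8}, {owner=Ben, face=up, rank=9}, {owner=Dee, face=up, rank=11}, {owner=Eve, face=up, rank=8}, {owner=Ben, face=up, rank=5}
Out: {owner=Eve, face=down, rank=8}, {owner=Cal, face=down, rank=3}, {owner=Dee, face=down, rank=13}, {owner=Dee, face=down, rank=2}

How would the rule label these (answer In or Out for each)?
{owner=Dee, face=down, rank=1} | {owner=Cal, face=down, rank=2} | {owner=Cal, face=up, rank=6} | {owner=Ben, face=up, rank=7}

Out, Out, In, In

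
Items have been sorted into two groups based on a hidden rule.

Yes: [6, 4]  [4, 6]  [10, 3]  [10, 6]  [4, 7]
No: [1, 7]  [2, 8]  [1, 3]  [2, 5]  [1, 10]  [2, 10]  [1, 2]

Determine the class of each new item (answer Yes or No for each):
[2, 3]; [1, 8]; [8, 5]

Rule: first ≥ 3. This holds for each 'Yes' example and fails for each 'No' one.
[2, 3] → first 2 → No.
[1, 8] → first 1 → No.
[8, 5] → first 8 → Yes.

No, No, Yes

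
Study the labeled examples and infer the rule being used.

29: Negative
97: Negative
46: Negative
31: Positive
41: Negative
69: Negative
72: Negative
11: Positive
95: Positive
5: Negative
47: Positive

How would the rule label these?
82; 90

Negative, Negative

The simplest hypothesis consistent with all the labels is: ≡ 3 (mod 4).
82 → 82 mod 4 = 2 → Negative.
90 → 90 mod 4 = 2 → Negative.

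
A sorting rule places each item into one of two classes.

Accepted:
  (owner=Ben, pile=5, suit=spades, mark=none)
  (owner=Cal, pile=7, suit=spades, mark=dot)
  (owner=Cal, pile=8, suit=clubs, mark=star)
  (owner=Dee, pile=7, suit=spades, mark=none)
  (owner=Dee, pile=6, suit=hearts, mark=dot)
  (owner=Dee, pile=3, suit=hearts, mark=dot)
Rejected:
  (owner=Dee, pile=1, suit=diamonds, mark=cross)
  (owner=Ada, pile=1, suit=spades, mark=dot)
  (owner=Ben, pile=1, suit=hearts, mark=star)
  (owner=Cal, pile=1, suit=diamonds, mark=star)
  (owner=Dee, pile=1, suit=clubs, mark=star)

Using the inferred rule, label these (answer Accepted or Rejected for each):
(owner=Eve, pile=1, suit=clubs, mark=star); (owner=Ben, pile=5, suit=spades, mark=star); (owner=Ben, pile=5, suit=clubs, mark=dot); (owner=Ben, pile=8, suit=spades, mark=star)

Rejected, Accepted, Accepted, Accepted

The distinguishing property — pile ≥ 3 — holds for all the 'Accepted' cases and none of the 'Rejected' cases.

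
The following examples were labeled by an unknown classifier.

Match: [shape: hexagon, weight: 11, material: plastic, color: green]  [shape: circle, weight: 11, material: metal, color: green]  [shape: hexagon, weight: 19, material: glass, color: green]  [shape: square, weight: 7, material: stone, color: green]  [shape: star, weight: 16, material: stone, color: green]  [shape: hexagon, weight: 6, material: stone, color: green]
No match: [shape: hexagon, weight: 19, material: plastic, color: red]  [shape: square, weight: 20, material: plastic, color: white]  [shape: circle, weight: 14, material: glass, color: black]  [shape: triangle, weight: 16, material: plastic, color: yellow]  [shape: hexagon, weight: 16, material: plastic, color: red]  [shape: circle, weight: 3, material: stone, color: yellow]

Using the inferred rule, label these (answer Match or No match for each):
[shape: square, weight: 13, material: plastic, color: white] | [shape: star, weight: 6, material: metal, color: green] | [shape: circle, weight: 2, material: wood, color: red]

No match, Match, No match

The common property of the 'Match' items is: color is green. No 'No match' item has it.
[shape: square, weight: 13, material: plastic, color: white]: color is white — does not satisfy this, so No match. [shape: star, weight: 6, material: metal, color: green]: color is green — has this property, so Match. [shape: circle, weight: 2, material: wood, color: red]: color is red — does not satisfy this, so No match.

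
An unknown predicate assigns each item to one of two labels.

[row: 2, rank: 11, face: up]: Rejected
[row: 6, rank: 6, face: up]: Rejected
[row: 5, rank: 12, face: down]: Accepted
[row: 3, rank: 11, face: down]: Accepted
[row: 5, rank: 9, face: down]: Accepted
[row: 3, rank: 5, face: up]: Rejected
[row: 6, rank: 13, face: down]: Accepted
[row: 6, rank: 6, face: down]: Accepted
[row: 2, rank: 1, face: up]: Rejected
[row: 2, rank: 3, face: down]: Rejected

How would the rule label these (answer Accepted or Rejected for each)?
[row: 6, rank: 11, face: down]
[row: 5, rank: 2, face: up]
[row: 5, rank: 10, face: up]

Rule: face is down AND row ≥ 3. This holds for each 'Accepted' example and fails for each 'Rejected' one.

Accepted, Rejected, Rejected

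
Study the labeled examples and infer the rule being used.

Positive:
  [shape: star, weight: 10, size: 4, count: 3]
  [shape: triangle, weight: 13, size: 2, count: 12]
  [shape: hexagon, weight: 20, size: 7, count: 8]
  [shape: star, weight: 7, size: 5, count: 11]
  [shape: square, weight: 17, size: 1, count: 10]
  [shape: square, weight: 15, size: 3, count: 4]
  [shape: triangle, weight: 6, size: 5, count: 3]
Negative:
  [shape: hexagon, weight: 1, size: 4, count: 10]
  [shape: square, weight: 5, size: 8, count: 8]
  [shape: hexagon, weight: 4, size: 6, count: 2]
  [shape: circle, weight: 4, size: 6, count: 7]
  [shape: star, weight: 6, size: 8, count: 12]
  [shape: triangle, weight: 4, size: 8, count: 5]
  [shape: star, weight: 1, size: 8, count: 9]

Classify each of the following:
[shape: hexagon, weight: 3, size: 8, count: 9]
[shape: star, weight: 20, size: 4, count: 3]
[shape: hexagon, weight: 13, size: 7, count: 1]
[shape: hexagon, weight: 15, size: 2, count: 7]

The common property of the 'Positive' items is: weight ≥ 5 AND size ≤ 7. No 'Negative' item has it.
[shape: hexagon, weight: 3, size: 8, count: 9]: weight = 3, size = 8, fails this test → Negative. [shape: star, weight: 20, size: 4, count: 3]: weight = 20, size = 4, passes → Positive. [shape: hexagon, weight: 13, size: 7, count: 1]: weight = 13, size = 7, passes → Positive. [shape: hexagon, weight: 15, size: 2, count: 7]: weight = 15, size = 2, passes → Positive.

Negative, Positive, Positive, Positive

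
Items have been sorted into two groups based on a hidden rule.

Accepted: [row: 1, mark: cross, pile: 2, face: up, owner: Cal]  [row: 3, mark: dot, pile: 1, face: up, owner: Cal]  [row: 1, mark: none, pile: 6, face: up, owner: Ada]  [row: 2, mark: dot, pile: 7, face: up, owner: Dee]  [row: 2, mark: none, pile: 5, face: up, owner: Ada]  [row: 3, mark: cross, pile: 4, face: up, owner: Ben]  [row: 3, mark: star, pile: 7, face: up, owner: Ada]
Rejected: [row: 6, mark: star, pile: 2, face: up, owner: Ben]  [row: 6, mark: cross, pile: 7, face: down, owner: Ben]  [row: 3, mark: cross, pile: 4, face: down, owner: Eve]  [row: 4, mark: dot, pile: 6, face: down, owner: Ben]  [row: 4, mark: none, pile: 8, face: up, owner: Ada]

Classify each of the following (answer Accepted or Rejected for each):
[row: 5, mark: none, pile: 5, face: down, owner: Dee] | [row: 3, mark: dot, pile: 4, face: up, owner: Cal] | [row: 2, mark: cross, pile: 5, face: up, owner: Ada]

Every 'Accepted' example satisfies: face is up AND row ≤ 3. None of the 'Rejected' examples do.
Rejected: [row: 5, mark: none, pile: 5, face: down, owner: Dee], since face is down, row = 5.
Accepted: [row: 3, mark: dot, pile: 4, face: up, owner: Cal], since face is up, row = 3.
Accepted: [row: 2, mark: cross, pile: 5, face: up, owner: Ada], since face is up, row = 2.

Rejected, Accepted, Accepted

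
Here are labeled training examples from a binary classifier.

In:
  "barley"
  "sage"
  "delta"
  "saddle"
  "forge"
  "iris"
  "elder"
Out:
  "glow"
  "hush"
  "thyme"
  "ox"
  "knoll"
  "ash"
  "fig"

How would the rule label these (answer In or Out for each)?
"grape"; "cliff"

One predicate separates the groups cleanly: has ≥ 2 vowels.
"grape" — 2 vowels, hence In.
"cliff" — 1 vowel, hence Out.

In, Out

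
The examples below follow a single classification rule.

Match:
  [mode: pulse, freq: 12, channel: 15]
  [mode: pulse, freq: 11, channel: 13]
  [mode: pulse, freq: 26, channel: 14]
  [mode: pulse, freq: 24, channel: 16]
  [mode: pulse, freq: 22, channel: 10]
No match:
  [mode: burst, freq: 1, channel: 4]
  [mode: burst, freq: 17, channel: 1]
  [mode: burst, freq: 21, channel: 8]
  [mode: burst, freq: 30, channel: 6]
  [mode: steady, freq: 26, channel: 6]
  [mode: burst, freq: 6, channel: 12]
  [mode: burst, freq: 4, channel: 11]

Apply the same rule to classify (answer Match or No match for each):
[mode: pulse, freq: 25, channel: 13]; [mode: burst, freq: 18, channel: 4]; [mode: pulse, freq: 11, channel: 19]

The simplest hypothesis consistent with all the labels is: mode is pulse.
[mode: pulse, freq: 25, channel: 13]: mode is pulse, has this property → Match. [mode: burst, freq: 18, channel: 4]: mode is burst, does not satisfy this → No match. [mode: pulse, freq: 11, channel: 19]: mode is pulse, has this property → Match.

Match, No match, Match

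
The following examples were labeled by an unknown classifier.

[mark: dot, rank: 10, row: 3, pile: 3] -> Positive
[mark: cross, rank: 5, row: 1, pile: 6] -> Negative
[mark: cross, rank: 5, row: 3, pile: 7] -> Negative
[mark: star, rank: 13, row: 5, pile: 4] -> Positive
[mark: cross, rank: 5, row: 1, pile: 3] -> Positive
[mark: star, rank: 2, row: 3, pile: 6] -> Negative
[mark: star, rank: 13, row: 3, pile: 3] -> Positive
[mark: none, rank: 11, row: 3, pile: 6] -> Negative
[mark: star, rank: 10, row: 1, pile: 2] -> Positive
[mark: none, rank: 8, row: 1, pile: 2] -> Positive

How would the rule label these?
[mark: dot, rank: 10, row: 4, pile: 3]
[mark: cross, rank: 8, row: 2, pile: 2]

Positive, Positive

'Positive' ⟺ pile ≤ 4.
[mark: dot, rank: 10, row: 4, pile: 3]: pile = 3 — fits, so Positive.
[mark: cross, rank: 8, row: 2, pile: 2]: pile = 2 — fits, so Positive.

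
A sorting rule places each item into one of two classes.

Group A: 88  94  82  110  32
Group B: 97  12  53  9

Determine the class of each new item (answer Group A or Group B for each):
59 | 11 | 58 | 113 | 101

Group B, Group B, Group A, Group B, Group B

All 'Group A' examples share one property — even AND at least 32 — and every 'Group B' example lacks it.
Group B: 59, since 59 is odd, 59 ≥ 32. Group B: 11, since 11 is odd, 11 < 32. Group A: 58, since 58 is even, 58 ≥ 32. Group B: 113, since 113 is odd, 113 ≥ 32. Group B: 101, since 101 is odd, 101 ≥ 32.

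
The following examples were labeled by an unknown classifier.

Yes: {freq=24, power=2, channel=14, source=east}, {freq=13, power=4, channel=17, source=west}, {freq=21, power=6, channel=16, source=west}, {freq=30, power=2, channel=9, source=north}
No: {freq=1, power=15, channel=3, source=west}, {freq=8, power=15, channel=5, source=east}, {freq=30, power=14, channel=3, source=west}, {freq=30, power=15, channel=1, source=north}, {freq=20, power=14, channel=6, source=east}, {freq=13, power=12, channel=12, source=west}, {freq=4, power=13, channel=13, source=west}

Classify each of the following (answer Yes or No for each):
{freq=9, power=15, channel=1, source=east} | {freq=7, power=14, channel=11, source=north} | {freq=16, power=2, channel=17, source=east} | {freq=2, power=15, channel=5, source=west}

No, No, Yes, No

The rule appears to be: power ≤ 6.
No: {freq=9, power=15, channel=1, source=east}, since power = 15. No: {freq=7, power=14, channel=11, source=north}, since power = 14. Yes: {freq=16, power=2, channel=17, source=east}, since power = 2. No: {freq=2, power=15, channel=5, source=west}, since power = 15.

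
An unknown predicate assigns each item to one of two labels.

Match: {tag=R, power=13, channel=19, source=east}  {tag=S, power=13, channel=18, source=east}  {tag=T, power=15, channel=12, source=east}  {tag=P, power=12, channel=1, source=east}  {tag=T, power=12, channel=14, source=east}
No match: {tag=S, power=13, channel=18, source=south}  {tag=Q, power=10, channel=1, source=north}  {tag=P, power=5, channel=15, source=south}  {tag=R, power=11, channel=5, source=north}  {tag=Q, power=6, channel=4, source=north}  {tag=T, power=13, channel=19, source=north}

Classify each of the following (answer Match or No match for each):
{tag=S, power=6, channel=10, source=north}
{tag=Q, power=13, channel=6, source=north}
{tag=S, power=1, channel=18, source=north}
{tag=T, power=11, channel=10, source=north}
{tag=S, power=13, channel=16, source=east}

The simplest hypothesis consistent with all the labels is: source is east.
{tag=S, power=6, channel=10, source=north}: source is north — doesn't match, so No match. {tag=Q, power=13, channel=6, source=north}: source is north — doesn't match, so No match. {tag=S, power=1, channel=18, source=north}: source is north — doesn't match, so No match. {tag=T, power=11, channel=10, source=north}: source is north — doesn't match, so No match. {tag=S, power=13, channel=16, source=east}: source is east — qualifies, so Match.

No match, No match, No match, No match, Match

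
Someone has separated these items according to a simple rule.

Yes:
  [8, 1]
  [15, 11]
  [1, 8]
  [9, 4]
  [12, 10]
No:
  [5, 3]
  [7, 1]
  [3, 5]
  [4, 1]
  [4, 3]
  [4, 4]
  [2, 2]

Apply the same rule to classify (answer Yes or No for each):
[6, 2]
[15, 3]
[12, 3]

No, Yes, Yes

A rule that fits every label: sum ≥ 9 — true of each 'Yes' example, false of each 'No' one.
No: [6, 2], since 6+2 = 8. Yes: [15, 3], since 15+3 = 18. Yes: [12, 3], since 12+3 = 15.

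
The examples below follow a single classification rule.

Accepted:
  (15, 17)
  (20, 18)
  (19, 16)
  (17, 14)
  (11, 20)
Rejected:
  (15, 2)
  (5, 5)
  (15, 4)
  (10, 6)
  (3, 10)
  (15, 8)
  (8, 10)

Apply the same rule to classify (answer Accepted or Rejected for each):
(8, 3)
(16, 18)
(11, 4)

Rejected, Accepted, Rejected

The simplest hypothesis consistent with all the labels is: sum ≥ 31.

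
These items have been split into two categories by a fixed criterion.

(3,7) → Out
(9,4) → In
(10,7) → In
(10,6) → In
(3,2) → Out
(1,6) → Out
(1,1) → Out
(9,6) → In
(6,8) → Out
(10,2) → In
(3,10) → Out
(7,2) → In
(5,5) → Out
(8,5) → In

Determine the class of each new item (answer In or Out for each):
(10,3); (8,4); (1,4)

In, In, Out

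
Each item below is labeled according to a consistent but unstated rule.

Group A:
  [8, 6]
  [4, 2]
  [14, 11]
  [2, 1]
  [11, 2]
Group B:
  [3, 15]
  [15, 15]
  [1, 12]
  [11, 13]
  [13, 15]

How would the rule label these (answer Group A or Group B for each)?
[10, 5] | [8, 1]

The distinguishing property — first > second — holds for all the 'Group A' cases and none of the 'Group B' cases.

Group A, Group A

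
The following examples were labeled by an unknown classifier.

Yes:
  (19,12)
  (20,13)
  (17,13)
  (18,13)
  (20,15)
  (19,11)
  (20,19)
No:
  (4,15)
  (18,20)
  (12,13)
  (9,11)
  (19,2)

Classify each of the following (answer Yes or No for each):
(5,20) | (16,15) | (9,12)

No, Yes, No

A rule that fits every label: first > second AND sum ≥ 25 — true of each 'Yes' example, false of each 'No' one.
(5,20) — 5 < 20, 5+20 = 25, hence No. (16,15) — 16 > 15, 16+15 = 31, hence Yes. (9,12) — 9 < 12, 9+12 = 21, hence No.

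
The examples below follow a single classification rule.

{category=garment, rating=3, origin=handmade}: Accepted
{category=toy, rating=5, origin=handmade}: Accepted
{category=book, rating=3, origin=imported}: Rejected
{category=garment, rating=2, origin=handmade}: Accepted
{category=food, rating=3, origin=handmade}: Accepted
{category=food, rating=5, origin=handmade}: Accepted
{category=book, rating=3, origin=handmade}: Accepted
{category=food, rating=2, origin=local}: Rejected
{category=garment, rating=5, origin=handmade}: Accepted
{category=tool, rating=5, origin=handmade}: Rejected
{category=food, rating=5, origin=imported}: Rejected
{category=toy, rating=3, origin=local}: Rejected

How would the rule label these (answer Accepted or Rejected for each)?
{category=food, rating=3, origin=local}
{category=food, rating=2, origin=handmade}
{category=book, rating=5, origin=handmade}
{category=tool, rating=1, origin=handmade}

Rejected, Accepted, Accepted, Rejected

The classifier is using: category is not tool AND origin is handmade.
{category=food, rating=3, origin=local} — category is food, origin is local, hence Rejected. {category=food, rating=2, origin=handmade} — category is food, origin is handmade, hence Accepted. {category=book, rating=5, origin=handmade} — category is book, origin is handmade, hence Accepted. {category=tool, rating=1, origin=handmade} — category is tool, origin is handmade, hence Rejected.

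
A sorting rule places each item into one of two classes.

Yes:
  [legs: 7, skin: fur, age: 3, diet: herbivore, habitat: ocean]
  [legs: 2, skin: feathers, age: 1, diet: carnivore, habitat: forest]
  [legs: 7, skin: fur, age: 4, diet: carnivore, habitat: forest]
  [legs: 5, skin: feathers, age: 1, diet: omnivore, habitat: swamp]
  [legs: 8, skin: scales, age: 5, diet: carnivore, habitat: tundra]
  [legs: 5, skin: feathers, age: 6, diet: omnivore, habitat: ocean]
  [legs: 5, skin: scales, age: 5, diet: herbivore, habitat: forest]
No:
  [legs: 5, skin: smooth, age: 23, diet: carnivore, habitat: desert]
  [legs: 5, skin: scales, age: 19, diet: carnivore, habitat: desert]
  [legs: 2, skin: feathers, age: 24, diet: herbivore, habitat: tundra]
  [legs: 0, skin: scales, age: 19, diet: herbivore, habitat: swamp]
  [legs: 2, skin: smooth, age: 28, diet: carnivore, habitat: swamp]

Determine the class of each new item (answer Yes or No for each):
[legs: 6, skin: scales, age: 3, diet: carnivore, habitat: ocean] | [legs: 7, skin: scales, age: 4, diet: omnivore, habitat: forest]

Every 'Yes' example satisfies: age ≤ 6. None of the 'No' examples do.
[legs: 6, skin: scales, age: 3, diet: carnivore, habitat: ocean] → age = 3 → Yes. [legs: 7, skin: scales, age: 4, diet: omnivore, habitat: forest] → age = 4 → Yes.

Yes, Yes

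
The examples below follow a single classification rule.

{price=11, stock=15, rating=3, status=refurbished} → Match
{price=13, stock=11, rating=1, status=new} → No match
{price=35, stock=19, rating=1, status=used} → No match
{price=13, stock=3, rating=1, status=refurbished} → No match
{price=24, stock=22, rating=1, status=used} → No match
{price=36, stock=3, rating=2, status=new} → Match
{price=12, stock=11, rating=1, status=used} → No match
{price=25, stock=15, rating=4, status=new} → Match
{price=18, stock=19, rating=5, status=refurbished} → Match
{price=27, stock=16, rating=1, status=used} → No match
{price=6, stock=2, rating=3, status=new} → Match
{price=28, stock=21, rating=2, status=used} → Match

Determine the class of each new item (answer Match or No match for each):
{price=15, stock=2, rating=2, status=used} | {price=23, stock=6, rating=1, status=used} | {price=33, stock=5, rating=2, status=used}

A rule that fits every label: rating ≥ 2 — true of each 'Match' example, false of each 'No match' one.
Match: {price=15, stock=2, rating=2, status=used}, since rating = 2. No match: {price=23, stock=6, rating=1, status=used}, since rating = 1. Match: {price=33, stock=5, rating=2, status=used}, since rating = 2.

Match, No match, Match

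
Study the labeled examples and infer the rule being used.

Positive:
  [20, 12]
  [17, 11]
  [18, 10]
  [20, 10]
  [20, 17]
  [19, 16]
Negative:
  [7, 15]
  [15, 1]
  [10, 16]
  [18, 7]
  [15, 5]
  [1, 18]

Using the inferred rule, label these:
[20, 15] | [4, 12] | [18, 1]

Positive, Negative, Negative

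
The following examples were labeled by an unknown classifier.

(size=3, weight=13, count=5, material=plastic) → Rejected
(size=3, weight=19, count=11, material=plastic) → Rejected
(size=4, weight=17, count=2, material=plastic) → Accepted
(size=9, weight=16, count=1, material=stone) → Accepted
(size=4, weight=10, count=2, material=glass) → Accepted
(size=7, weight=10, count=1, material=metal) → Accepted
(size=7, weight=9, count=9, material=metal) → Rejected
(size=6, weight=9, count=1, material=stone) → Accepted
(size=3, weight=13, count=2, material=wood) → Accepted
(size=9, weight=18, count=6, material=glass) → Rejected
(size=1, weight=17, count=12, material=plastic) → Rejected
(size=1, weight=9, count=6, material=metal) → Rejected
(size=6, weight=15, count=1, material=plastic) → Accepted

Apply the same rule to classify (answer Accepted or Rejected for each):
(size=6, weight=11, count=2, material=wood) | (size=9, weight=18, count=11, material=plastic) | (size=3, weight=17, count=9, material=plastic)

Accepted, Rejected, Rejected

The common property of the 'Accepted' items is: count ≤ 2. No 'Rejected' item has it.
(size=6, weight=11, count=2, material=wood): count = 2 — qualifies, so Accepted. (size=9, weight=18, count=11, material=plastic): count = 11 — does not pass, so Rejected. (size=3, weight=17, count=9, material=plastic): count = 9 — does not pass, so Rejected.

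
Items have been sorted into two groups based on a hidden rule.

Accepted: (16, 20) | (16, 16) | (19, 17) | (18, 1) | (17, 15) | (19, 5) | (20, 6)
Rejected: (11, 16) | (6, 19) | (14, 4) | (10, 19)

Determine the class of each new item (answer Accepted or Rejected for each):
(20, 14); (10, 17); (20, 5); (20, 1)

The distinguishing property — first ≥ 15 — holds for all the 'Accepted' cases and none of the 'Rejected' cases.

Accepted, Rejected, Accepted, Accepted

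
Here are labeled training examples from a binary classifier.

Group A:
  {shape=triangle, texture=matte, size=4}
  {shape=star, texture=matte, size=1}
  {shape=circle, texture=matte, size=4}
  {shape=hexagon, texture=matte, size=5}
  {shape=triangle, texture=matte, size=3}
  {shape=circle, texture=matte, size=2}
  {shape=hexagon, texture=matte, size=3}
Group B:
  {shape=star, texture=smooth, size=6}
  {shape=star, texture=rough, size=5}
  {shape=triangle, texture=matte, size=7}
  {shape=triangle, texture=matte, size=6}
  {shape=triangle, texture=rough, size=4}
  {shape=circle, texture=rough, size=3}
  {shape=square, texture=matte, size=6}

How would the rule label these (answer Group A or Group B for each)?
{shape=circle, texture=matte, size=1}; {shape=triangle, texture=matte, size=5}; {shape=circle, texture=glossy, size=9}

Rule: texture is matte AND size ≤ 5. This holds for each 'Group A' example and fails for each 'Group B' one.

Group A, Group A, Group B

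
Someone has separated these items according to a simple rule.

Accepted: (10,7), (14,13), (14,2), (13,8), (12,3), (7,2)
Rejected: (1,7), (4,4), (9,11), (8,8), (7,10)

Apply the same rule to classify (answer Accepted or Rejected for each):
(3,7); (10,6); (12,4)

Rejected, Accepted, Accepted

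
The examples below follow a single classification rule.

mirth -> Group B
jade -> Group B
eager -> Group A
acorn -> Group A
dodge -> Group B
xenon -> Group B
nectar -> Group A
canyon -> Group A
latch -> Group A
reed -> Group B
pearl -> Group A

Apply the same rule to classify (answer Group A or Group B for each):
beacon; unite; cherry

The common property of the 'Group A' items is: length ≥ 5 AND contains 'a'. No 'Group B' item has it.
beacon: Group A (length 6, has 'a'). unite: Group B (length 5, no 'a'). cherry: Group B (length 6, no 'a').

Group A, Group B, Group B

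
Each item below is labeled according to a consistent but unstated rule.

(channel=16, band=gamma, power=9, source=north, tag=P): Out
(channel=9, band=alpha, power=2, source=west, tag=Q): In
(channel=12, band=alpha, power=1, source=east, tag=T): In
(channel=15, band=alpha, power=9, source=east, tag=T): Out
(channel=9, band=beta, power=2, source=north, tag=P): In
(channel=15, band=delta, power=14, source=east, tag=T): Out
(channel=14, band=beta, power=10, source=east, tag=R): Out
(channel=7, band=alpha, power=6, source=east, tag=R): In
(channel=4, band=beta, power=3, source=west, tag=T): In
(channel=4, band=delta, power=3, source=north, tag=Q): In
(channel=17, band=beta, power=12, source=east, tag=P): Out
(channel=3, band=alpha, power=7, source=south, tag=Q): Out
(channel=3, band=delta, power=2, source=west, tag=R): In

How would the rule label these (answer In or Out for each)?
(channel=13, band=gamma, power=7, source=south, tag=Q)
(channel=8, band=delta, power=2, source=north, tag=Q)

Out, In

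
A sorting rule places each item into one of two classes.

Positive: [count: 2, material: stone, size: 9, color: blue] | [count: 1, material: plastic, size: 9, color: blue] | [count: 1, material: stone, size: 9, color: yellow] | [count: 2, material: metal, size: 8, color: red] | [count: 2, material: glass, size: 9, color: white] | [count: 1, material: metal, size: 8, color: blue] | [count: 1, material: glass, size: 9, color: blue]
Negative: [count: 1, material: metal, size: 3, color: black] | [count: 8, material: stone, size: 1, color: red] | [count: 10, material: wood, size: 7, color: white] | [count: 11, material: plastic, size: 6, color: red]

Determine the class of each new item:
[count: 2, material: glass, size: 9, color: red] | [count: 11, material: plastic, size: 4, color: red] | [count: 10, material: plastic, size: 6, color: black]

Every 'Positive' example satisfies: size ≥ 8. None of the 'Negative' examples do.
Positive: [count: 2, material: glass, size: 9, color: red], since size = 9.
Negative: [count: 11, material: plastic, size: 4, color: red], since size = 4.
Negative: [count: 10, material: plastic, size: 6, color: black], since size = 6.

Positive, Negative, Negative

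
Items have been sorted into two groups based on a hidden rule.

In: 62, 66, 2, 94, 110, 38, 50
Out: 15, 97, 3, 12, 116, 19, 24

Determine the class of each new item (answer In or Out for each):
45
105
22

Out, Out, In

The distinguishing property — ≡ 2 (mod 4) — holds for all the 'In' cases and none of the 'Out' cases.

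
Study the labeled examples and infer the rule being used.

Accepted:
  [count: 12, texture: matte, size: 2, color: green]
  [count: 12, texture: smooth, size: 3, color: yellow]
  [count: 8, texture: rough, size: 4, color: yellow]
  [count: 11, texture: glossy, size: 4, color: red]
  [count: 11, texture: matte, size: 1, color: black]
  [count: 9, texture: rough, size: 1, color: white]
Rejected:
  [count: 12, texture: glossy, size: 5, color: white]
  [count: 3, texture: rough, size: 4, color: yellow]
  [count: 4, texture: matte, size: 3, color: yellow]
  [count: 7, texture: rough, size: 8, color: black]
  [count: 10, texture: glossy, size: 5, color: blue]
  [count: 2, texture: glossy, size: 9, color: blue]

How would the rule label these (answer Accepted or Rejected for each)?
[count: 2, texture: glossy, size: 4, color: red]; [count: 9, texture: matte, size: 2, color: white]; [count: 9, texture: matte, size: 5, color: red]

The distinguishing property — size ≤ 4 AND count ≥ 7 — holds for all the 'Accepted' cases and none of the 'Rejected' cases.
[count: 2, texture: glossy, size: 4, color: red] → size = 4, count = 2 → Rejected. [count: 9, texture: matte, size: 2, color: white] → size = 2, count = 9 → Accepted. [count: 9, texture: matte, size: 5, color: red] → size = 5, count = 9 → Rejected.

Rejected, Accepted, Rejected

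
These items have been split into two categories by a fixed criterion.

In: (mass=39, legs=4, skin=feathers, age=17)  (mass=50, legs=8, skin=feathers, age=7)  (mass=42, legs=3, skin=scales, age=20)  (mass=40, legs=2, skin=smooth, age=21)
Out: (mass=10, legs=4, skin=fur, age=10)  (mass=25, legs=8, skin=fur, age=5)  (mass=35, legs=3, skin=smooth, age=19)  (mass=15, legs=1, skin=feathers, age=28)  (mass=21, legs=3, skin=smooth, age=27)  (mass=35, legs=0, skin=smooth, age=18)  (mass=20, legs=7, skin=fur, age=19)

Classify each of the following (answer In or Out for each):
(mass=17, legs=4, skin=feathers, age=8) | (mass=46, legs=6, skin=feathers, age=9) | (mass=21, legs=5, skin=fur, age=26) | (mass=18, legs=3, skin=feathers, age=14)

Out, In, Out, Out

A rule that fits every label: mass ≥ 39 — true of each 'In' example, false of each 'Out' one.
Out: (mass=17, legs=4, skin=feathers, age=8), since mass = 17.
In: (mass=46, legs=6, skin=feathers, age=9), since mass = 46.
Out: (mass=21, legs=5, skin=fur, age=26), since mass = 21.
Out: (mass=18, legs=3, skin=feathers, age=14), since mass = 18.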